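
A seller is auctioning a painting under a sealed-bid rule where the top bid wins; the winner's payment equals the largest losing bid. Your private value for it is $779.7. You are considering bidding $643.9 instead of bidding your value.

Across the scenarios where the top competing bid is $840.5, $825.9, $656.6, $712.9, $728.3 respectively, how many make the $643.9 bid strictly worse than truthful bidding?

The deviation hurts exactly when the highest competing bid lies strictly between $643.9 and $779.7 — underbidding then forfeits a profitable win.
$840.5: above both → same outcome either way.
$825.9: above both → same outcome either way.
$656.6: inside the interval → strictly worse (loss $123.1).
$712.9: inside the interval → strictly worse (loss $66.8).
$728.3: inside the interval → strictly worse (loss $51.4).
Count: 3.

3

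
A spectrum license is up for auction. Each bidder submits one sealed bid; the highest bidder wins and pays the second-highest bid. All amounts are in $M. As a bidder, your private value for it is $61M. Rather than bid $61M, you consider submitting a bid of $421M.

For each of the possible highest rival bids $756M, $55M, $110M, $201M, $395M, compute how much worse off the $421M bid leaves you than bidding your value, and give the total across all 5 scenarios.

The deviation costs you only when the competing bid falls strictly between $61M and $421M; elsewhere both bids give the same outcome.
$756M: outcomes coincide → loss $0M.
$55M: outcomes coincide → loss $0M.
$110M: truthful payoff $0M, deviation payoff −$49M → loss $49M.
$201M: truthful payoff $0M, deviation payoff −$140M → loss $140M.
$395M: truthful payoff $0M, deviation payoff −$334M → loss $334M.
Total loss = $49M + $140M + $334M = $523M.

$523M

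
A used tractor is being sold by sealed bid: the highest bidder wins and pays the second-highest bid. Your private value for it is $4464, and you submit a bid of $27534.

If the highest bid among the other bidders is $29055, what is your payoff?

Your bid $27534 is below the highest competing bid $29055, so you lose.
A losing bidder pays nothing and receives nothing: payoff = $0.

$0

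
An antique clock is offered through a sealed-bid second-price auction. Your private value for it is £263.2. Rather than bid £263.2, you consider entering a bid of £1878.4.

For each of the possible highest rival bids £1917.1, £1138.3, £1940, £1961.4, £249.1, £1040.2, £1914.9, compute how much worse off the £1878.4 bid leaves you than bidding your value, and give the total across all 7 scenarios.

The deviation costs you only when the competing bid falls strictly between £263.2 and £1878.4; elsewhere both bids give the same outcome.
£1917.1: outcomes coincide → loss £0.
£1138.3: truthful payoff £0, deviation payoff −£875.1 → loss £875.1.
£1940: outcomes coincide → loss £0.
£1961.4: outcomes coincide → loss £0.
£249.1: outcomes coincide → loss £0.
£1040.2: truthful payoff £0, deviation payoff −£777 → loss £777.
£1914.9: outcomes coincide → loss £0.
Total loss = £875.1 + £777 = £1652.1.

£1652.1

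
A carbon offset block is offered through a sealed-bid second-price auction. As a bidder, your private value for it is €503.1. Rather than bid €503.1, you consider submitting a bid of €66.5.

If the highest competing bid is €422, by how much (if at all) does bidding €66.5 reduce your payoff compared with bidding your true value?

€81.1

Bidding your value €503.1: you win (since €503.1 > €422) and pay €422. Payoff €81.1.
Bidding €66.5: you lose. Payoff €0.
The competing bid €422 lies between your shaded bid and your value, so underbidding forfeits an item you could have won at a profitable price.
Loss from deviating = €81.1 − (€0) = €81.1.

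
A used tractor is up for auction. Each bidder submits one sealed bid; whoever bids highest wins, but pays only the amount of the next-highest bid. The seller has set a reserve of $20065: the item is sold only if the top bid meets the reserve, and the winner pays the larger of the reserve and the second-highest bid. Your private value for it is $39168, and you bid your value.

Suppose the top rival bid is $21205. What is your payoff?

Your bid $39168 is the highest and exceeds the reserve.
Price = max(second-highest bid, reserve) = max($21205, $20065) = $21205.
Payoff = $39168 − $21205 = $17963.

$17963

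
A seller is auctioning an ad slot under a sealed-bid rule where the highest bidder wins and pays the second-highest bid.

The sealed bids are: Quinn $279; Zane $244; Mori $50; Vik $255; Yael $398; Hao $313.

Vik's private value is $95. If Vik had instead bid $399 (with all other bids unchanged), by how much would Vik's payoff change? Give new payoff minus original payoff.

−$303

The highest bid among the other bidders is $398; Vik's bid doesn't change that.
Original bid $255: Vik is not highest (top rival bid is $398); payoff $0.
Alternative bid $399: Vik is highest, pays the top rival bid $398; payoff $95 − $398 = −$303.
Change in payoff = −$303 − ($0) = −$303.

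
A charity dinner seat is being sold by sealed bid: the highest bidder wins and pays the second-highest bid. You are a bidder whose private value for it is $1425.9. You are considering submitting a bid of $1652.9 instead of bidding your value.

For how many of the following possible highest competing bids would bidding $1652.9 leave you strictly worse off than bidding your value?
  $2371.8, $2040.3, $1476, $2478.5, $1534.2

2

The deviation hurts exactly when the highest competing bid lies strictly between $1425.9 and $1652.9 — overbidding then wins at a price above your value.
$2371.8: above both → same outcome either way.
$2040.3: above both → same outcome either way.
$1476: inside the interval → strictly worse (loss $50.1).
$2478.5: above both → same outcome either way.
$1534.2: inside the interval → strictly worse (loss $108.3).
Count: 2.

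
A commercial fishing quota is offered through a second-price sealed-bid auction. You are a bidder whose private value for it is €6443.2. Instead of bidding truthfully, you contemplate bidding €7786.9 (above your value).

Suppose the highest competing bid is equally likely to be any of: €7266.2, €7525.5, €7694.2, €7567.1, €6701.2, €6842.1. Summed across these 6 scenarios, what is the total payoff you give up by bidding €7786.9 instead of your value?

€4937.1

The deviation costs you only when the competing bid falls strictly between €6443.2 and €7786.9; elsewhere both bids give the same outcome.
€7266.2: truthful payoff €0, deviation payoff −€823 → loss €823.
€7525.5: truthful payoff €0, deviation payoff −€1082.3 → loss €1082.3.
€7694.2: truthful payoff €0, deviation payoff −€1251 → loss €1251.
€7567.1: truthful payoff €0, deviation payoff −€1123.9 → loss €1123.9.
€6701.2: truthful payoff €0, deviation payoff −€258 → loss €258.
€6842.1: truthful payoff €0, deviation payoff −€398.9 → loss €398.9.
Total loss = €823 + €1082.3 + €1251 + €1123.9 + €258 + €398.9 = €4937.1.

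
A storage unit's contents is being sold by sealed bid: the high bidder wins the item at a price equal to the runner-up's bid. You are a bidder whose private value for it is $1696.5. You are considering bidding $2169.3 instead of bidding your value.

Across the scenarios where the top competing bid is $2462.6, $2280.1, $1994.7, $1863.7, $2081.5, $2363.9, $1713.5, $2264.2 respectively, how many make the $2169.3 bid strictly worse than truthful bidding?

4

The deviation hurts exactly when the highest competing bid lies strictly between $1696.5 and $2169.3 — overbidding then wins at a price above your value.
$2462.6: above both → same outcome either way.
$2280.1: above both → same outcome either way.
$1994.7: inside the interval → strictly worse (loss $298.2).
$1863.7: inside the interval → strictly worse (loss $167.2).
$2081.5: inside the interval → strictly worse (loss $385).
$2363.9: above both → same outcome either way.
$1713.5: inside the interval → strictly worse (loss $17).
$2264.2: above both → same outcome either way.
Count: 4.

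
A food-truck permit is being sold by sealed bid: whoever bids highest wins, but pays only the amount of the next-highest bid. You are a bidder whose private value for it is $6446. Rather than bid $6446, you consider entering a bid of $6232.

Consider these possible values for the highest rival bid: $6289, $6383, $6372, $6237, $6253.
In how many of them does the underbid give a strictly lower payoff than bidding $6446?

5

The deviation hurts exactly when the highest competing bid lies strictly between $6232 and $6446 — underbidding then forfeits a profitable win.
$6289: inside the interval → strictly worse (loss $157).
$6383: inside the interval → strictly worse (loss $63).
$6372: inside the interval → strictly worse (loss $74).
$6237: inside the interval → strictly worse (loss $209).
$6253: inside the interval → strictly worse (loss $193).
Count: 5.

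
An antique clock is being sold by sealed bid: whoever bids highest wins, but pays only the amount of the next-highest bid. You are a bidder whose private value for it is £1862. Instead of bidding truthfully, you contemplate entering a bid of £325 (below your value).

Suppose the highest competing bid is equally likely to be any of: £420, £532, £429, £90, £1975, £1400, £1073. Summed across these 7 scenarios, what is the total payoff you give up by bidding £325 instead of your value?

£5456

The deviation costs you only when the competing bid falls strictly between £325 and £1862; elsewhere both bids give the same outcome.
£420: truthful payoff £1442, deviation payoff £0 → loss £1442.
£532: truthful payoff £1330, deviation payoff £0 → loss £1330.
£429: truthful payoff £1433, deviation payoff £0 → loss £1433.
£90: outcomes coincide → loss £0.
£1975: outcomes coincide → loss £0.
£1400: truthful payoff £462, deviation payoff £0 → loss £462.
£1073: truthful payoff £789, deviation payoff £0 → loss £789.
Total loss = £1442 + £1330 + £1433 + £462 + £789 = £5456.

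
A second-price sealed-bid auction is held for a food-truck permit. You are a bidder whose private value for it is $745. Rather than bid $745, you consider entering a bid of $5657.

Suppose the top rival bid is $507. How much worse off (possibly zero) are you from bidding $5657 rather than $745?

Bidding your value $745: you win (since $745 > $507) and pay $507. Payoff $238.
Bidding $5657: you win and pay $507. Payoff $745 − $507 = $238.
Difference = $238 − $238 = $0; both bids lead to the same outcome because the competing bid is below both your value and your alternative bid.

$0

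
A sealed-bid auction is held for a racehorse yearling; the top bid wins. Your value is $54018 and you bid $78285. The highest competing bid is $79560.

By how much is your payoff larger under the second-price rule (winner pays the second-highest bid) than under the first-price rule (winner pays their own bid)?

$0

Your bid $78285 is below $79560, so you lose under either rule.
Payoff is $0 in both cases; difference = $0.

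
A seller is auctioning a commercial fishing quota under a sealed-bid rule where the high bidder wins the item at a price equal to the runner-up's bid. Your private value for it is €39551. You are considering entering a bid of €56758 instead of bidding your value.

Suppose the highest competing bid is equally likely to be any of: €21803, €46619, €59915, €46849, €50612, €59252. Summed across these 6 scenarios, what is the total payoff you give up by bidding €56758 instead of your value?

The deviation costs you only when the competing bid falls strictly between €39551 and €56758; elsewhere both bids give the same outcome.
€21803: outcomes coincide → loss €0.
€46619: truthful payoff €0, deviation payoff −€7068 → loss €7068.
€59915: outcomes coincide → loss €0.
€46849: truthful payoff €0, deviation payoff −€7298 → loss €7298.
€50612: truthful payoff €0, deviation payoff −€11061 → loss €11061.
€59252: outcomes coincide → loss €0.
Total loss = €7068 + €7298 + €11061 = €25427.

€25427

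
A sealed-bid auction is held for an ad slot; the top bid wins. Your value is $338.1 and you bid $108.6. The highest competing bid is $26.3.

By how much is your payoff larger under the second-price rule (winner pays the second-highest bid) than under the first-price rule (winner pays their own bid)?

$82.3

You have the highest bid, so you win under either rule.
Second-price: pay $26.3 → payoff $311.8.
First-price: pay your own bid $108.6 → payoff $229.5.
Difference = $311.8 − ($229.5) = $82.3.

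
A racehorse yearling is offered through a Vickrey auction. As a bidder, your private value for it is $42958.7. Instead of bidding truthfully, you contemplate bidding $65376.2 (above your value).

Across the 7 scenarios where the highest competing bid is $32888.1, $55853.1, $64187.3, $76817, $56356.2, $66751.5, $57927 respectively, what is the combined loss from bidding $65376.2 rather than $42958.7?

The deviation costs you only when the competing bid falls strictly between $42958.7 and $65376.2; elsewhere both bids give the same outcome.
$32888.1: outcomes coincide → loss $0.
$55853.1: truthful payoff $0, deviation payoff −$12894.4 → loss $12894.4.
$64187.3: truthful payoff $0, deviation payoff −$21228.6 → loss $21228.6.
$76817: outcomes coincide → loss $0.
$56356.2: truthful payoff $0, deviation payoff −$13397.5 → loss $13397.5.
$66751.5: outcomes coincide → loss $0.
$57927: truthful payoff $0, deviation payoff −$14968.3 → loss $14968.3.
Total loss = $12894.4 + $21228.6 + $13397.5 + $14968.3 = $62488.8.

$62488.8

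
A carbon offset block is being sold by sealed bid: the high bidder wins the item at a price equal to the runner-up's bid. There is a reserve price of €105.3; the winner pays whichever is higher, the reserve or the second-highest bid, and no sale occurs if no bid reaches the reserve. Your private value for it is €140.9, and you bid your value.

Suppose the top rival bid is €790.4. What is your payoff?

Your bid €140.9 is below the highest competing bid €790.4, so you lose. Payoff €0.

€0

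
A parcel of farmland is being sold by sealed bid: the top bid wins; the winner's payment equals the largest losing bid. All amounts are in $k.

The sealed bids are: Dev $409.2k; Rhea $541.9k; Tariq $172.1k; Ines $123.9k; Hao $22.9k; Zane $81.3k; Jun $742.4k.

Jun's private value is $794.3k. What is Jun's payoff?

$252.4k

Highest bid: Jun at $742.4k, so Jun wins.
Second-highest bid: Rhea at $541.9k — that is the price the winner pays.
Jun's payoff = value − price = $794.3k − $541.9k = $252.4k.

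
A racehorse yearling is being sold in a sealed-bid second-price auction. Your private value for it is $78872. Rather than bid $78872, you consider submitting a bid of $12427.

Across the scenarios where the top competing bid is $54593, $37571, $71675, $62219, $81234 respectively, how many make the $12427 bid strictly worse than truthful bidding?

The deviation hurts exactly when the highest competing bid lies strictly between $12427 and $78872 — underbidding then forfeits a profitable win.
$54593: inside the interval → strictly worse (loss $24279).
$37571: inside the interval → strictly worse (loss $41301).
$71675: inside the interval → strictly worse (loss $7197).
$62219: inside the interval → strictly worse (loss $16653).
$81234: above both → same outcome either way.
Count: 4.

4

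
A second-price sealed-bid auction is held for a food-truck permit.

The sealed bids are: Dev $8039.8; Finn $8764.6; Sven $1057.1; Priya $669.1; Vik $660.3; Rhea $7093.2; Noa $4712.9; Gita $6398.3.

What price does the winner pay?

Highest bid: Finn at $8764.6, so Finn wins.
Second-highest bid: Dev at $8039.8 — that is the price the winner pays.

$8039.8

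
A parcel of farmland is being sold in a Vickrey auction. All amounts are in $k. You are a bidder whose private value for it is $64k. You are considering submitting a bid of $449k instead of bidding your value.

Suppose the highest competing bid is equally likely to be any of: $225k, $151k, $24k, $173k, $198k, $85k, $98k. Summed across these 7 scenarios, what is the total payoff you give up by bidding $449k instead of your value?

$546k

The deviation costs you only when the competing bid falls strictly between $64k and $449k; elsewhere both bids give the same outcome.
$225k: truthful payoff $0k, deviation payoff −$161k → loss $161k.
$151k: truthful payoff $0k, deviation payoff −$87k → loss $87k.
$24k: outcomes coincide → loss $0k.
$173k: truthful payoff $0k, deviation payoff −$109k → loss $109k.
$198k: truthful payoff $0k, deviation payoff −$134k → loss $134k.
$85k: truthful payoff $0k, deviation payoff −$21k → loss $21k.
$98k: truthful payoff $0k, deviation payoff −$34k → loss $34k.
Total loss = $161k + $87k + $109k + $134k + $21k + $34k = $546k.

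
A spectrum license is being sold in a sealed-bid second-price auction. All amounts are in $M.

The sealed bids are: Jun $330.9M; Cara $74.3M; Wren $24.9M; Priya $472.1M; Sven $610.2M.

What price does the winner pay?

Highest bid: Sven at $610.2M, so Sven wins.
Second-highest bid: Priya at $472.1M — that is the price the winner pays.

$472.1M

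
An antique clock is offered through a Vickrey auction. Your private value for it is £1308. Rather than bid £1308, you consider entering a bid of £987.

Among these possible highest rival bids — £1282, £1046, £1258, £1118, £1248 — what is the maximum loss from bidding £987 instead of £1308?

£262

£1282: truthful gives £26, deviation gives £0 → loss £26.
£1046: truthful gives £262, deviation gives £0 → loss £262.
£1258: truthful gives £50, deviation gives £0 → loss £50.
£1118: truthful gives £190, deviation gives £0 → loss £190.
£1248: truthful gives £60, deviation gives £0 → loss £60.
Maximum loss: £262.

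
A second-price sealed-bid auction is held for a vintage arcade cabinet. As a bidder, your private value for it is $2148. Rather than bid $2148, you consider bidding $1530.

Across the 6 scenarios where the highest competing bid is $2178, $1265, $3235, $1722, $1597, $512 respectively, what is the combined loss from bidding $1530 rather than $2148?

$977

The deviation costs you only when the competing bid falls strictly between $1530 and $2148; elsewhere both bids give the same outcome.
$2178: outcomes coincide → loss $0.
$1265: outcomes coincide → loss $0.
$3235: outcomes coincide → loss $0.
$1722: truthful payoff $426, deviation payoff $0 → loss $426.
$1597: truthful payoff $551, deviation payoff $0 → loss $551.
$512: outcomes coincide → loss $0.
Total loss = $426 + $551 = $977.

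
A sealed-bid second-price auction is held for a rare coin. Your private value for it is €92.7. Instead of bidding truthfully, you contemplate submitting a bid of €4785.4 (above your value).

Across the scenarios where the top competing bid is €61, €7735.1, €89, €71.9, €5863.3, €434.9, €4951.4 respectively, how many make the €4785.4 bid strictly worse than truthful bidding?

The deviation hurts exactly when the highest competing bid lies strictly between €92.7 and €4785.4 — overbidding then wins at a price above your value.
€61: below both → same outcome either way.
€7735.1: above both → same outcome either way.
€89: below both → same outcome either way.
€71.9: below both → same outcome either way.
€5863.3: above both → same outcome either way.
€434.9: inside the interval → strictly worse (loss €342.2).
€4951.4: above both → same outcome either way.
Count: 1.

1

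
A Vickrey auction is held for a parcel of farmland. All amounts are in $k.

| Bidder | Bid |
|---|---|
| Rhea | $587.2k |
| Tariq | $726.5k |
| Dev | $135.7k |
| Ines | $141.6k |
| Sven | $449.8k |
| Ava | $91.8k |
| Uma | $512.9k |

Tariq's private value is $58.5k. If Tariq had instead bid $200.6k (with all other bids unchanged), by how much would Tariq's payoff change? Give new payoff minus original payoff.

$528.7k

The highest bid among the other bidders is $587.2k; Tariq's bid doesn't change that.
Original bid $726.5k: Tariq is highest, pays the top rival bid $587.2k; payoff $58.5k − $587.2k = −$528.7k.
Alternative bid $200.6k: Tariq is not highest (top rival bid is $587.2k); payoff $0k.
Change in payoff = $0k − (−$528.7k) = $528.7k.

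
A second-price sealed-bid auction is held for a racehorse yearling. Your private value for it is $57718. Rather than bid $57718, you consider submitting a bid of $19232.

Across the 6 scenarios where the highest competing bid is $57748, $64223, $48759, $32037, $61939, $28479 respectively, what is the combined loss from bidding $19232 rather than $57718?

$63879

The deviation costs you only when the competing bid falls strictly between $19232 and $57718; elsewhere both bids give the same outcome.
$57748: outcomes coincide → loss $0.
$64223: outcomes coincide → loss $0.
$48759: truthful payoff $8959, deviation payoff $0 → loss $8959.
$32037: truthful payoff $25681, deviation payoff $0 → loss $25681.
$61939: outcomes coincide → loss $0.
$28479: truthful payoff $29239, deviation payoff $0 → loss $29239.
Total loss = $8959 + $25681 + $29239 = $63879.
Truthful bidding weakly dominates here: raising your bid can only win items priced above your value, and lowering it can only forfeit items priced below.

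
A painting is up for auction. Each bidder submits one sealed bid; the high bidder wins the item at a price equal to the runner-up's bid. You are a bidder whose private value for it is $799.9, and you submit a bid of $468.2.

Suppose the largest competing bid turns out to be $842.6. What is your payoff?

$0

Your bid $468.2 is below the highest competing bid $842.6, so you lose.
A losing bidder pays nothing and receives nothing: payoff = $0.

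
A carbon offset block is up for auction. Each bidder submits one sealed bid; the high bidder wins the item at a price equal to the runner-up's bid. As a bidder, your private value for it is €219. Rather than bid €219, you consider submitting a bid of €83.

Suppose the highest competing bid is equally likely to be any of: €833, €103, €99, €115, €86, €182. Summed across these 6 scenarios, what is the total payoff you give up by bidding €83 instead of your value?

€510

The deviation costs you only when the competing bid falls strictly between €83 and €219; elsewhere both bids give the same outcome.
€833: outcomes coincide → loss €0.
€103: truthful payoff €116, deviation payoff €0 → loss €116.
€99: truthful payoff €120, deviation payoff €0 → loss €120.
€115: truthful payoff €104, deviation payoff €0 → loss €104.
€86: truthful payoff €133, deviation payoff €0 → loss €133.
€182: truthful payoff €37, deviation payoff €0 → loss €37.
Total loss = €116 + €120 + €104 + €133 + €37 = €510.
Truthful bidding weakly dominates here: raising your bid can only win items priced above your value, and lowering it can only forfeit items priced below.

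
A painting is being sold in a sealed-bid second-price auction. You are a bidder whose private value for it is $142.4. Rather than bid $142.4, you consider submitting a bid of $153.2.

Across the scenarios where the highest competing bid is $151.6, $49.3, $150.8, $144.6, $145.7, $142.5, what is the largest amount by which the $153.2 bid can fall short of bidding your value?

$151.6: truthful gives $0, deviation gives −$9.2 → loss $9.2.
$49.3: same outcome either way → loss $0.
$150.8: truthful gives $0, deviation gives −$8.4 → loss $8.4.
$144.6: truthful gives $0, deviation gives −$2.2 → loss $2.2.
$145.7: truthful gives $0, deviation gives −$3.3 → loss $3.3.
$142.5: truthful gives $0, deviation gives −$0.1 → loss $0.1.
Maximum loss: $9.2.

$9.2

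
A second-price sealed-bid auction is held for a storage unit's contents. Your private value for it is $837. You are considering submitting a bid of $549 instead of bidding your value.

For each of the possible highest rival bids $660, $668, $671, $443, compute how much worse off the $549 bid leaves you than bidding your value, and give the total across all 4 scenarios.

The deviation costs you only when the competing bid falls strictly between $549 and $837; elsewhere both bids give the same outcome.
$660: truthful payoff $177, deviation payoff $0 → loss $177.
$668: truthful payoff $169, deviation payoff $0 → loss $169.
$671: truthful payoff $166, deviation payoff $0 → loss $166.
$443: outcomes coincide → loss $0.
Total loss = $177 + $169 + $166 = $512.
In a second-price auction your bid sets only whether you win, not what you pay, so bidding your true value is weakly dominant.

$512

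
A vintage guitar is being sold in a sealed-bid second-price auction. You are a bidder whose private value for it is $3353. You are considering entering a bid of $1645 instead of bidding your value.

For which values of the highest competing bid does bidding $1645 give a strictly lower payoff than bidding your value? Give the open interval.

If the competing bid is below $1645, both bids win at the same price — no difference.
If it is above $3353, both bids lose — no difference.
If it lies strictly between $1645 and $3353, bidding your value wins at a price below your value (positive payoff) while bidding $1645 loses (payoff 0).
So the deviation strictly hurts on the open interval ($1645, $3353).

($1645, $3353)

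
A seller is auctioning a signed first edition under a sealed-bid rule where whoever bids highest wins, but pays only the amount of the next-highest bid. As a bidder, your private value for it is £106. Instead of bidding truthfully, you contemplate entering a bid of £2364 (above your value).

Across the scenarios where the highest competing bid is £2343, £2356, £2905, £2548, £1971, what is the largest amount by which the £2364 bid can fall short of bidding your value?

£2250

£2343: truthful gives £0, deviation gives −£2237 → loss £2237.
£2356: truthful gives £0, deviation gives −£2250 → loss £2250.
£2905: same outcome either way → loss £0.
£2548: same outcome either way → loss £0.
£1971: truthful gives £0, deviation gives −£1865 → loss £1865.
Maximum loss: £2250.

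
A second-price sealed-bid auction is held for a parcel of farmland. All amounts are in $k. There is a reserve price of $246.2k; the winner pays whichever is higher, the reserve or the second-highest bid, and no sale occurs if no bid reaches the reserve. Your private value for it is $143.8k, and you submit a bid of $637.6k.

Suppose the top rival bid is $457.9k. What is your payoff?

Your bid $637.6k is the highest and exceeds the reserve.
Price = max(second-highest bid, reserve) = max($457.9k, $246.2k) = $457.9k.
Payoff = $143.8k − $457.9k = −$314.1k.

−$314.1k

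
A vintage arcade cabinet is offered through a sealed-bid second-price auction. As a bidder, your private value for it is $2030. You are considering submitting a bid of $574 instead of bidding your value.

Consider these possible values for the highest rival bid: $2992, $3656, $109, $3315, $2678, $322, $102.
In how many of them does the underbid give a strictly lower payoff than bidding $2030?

The deviation hurts exactly when the highest competing bid lies strictly between $574 and $2030 — underbidding then forfeits a profitable win.
$2992: above both → same outcome either way.
$3656: above both → same outcome either way.
$109: below both → same outcome either way.
$3315: above both → same outcome either way.
$2678: above both → same outcome either way.
$322: below both → same outcome either way.
$102: below both → same outcome either way.
Count: 0.

0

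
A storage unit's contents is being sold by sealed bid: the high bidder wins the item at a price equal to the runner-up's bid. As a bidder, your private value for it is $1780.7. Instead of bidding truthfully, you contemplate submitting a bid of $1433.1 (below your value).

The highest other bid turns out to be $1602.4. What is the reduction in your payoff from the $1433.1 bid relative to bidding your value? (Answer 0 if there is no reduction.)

$178.3

Bidding your value $1780.7: you win (since $1780.7 > $1602.4) and pay $1602.4. Payoff $178.3.
Bidding $1433.1: you lose. Payoff $0.
The competing bid $1602.4 lies between your shaded bid and your value, so underbidding forfeits an item you could have won at a profitable price.
Loss from deviating = $178.3 − ($0) = $178.3.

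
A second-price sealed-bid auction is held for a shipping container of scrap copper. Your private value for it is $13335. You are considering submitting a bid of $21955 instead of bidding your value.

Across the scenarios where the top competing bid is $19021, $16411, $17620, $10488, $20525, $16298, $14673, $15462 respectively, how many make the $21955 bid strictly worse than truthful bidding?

The deviation hurts exactly when the highest competing bid lies strictly between $13335 and $21955 — overbidding then wins at a price above your value.
$19021: inside the interval → strictly worse (loss $5686).
$16411: inside the interval → strictly worse (loss $3076).
$17620: inside the interval → strictly worse (loss $4285).
$10488: below both → same outcome either way.
$20525: inside the interval → strictly worse (loss $7190).
$16298: inside the interval → strictly worse (loss $2963).
$14673: inside the interval → strictly worse (loss $1338).
$15462: inside the interval → strictly worse (loss $2127).
Count: 7.

7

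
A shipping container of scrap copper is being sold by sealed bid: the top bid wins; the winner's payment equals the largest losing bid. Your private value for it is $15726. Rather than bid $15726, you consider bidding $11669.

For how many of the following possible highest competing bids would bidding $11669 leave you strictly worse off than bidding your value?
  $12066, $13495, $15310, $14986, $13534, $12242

6

The deviation hurts exactly when the highest competing bid lies strictly between $11669 and $15726 — underbidding then forfeits a profitable win.
$12066: inside the interval → strictly worse (loss $3660).
$13495: inside the interval → strictly worse (loss $2231).
$15310: inside the interval → strictly worse (loss $416).
$14986: inside the interval → strictly worse (loss $740).
$13534: inside the interval → strictly worse (loss $2192).
$12242: inside the interval → strictly worse (loss $3484).
Count: 6.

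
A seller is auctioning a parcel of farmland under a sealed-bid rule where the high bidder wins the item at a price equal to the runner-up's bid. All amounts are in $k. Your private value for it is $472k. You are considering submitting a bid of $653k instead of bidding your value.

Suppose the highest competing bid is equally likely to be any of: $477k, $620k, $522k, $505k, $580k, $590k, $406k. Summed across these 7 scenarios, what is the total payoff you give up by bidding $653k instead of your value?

$462k

The deviation costs you only when the competing bid falls strictly between $472k and $653k; elsewhere both bids give the same outcome.
$477k: truthful payoff $0k, deviation payoff −$5k → loss $5k.
$620k: truthful payoff $0k, deviation payoff −$148k → loss $148k.
$522k: truthful payoff $0k, deviation payoff −$50k → loss $50k.
$505k: truthful payoff $0k, deviation payoff −$33k → loss $33k.
$580k: truthful payoff $0k, deviation payoff −$108k → loss $108k.
$590k: truthful payoff $0k, deviation payoff −$118k → loss $118k.
$406k: outcomes coincide → loss $0k.
Total loss = $5k + $148k + $50k + $33k + $108k + $118k = $462k.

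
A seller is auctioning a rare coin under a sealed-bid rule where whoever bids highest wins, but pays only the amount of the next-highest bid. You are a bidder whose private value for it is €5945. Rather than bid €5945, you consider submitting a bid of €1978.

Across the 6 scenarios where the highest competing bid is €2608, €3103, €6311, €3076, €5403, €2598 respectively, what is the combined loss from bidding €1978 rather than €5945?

The deviation costs you only when the competing bid falls strictly between €1978 and €5945; elsewhere both bids give the same outcome.
€2608: truthful payoff €3337, deviation payoff €0 → loss €3337.
€3103: truthful payoff €2842, deviation payoff €0 → loss €2842.
€6311: outcomes coincide → loss €0.
€3076: truthful payoff €2869, deviation payoff €0 → loss €2869.
€5403: truthful payoff €542, deviation payoff €0 → loss €542.
€2598: truthful payoff €3347, deviation payoff €0 → loss €3347.
Total loss = €3337 + €2842 + €2869 + €542 + €3347 = €12937.

€12937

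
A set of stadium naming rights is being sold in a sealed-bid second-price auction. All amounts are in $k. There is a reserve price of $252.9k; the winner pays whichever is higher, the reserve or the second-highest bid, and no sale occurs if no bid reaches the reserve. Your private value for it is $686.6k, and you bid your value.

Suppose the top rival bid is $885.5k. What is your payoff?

Your bid $686.6k is below the highest competing bid $885.5k, so you lose. Payoff $0k.

$0k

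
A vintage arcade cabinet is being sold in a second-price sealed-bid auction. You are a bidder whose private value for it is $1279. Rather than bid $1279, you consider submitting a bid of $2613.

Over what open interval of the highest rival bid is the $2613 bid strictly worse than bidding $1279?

($1279, $2613)

If the competing bid is below $1279, both bids win at the same price — no difference.
If it is above $2613, both bids lose — no difference.
If it lies strictly between $1279 and $2613, bidding your value loses (payoff 0) while bidding $2613 wins at a price above your value (payoff negative).
So the deviation strictly hurts on the open interval ($1279, $2613).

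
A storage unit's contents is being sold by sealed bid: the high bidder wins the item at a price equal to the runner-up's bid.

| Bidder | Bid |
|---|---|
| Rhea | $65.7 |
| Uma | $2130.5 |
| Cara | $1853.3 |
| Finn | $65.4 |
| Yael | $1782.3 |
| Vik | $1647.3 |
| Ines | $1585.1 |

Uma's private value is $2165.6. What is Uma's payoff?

Highest bid: Uma at $2130.5, so Uma wins.
Second-highest bid: Cara at $1853.3 — that is the price the winner pays.
Uma's payoff = value − price = $2165.6 − $1853.3 = $312.3.

$312.3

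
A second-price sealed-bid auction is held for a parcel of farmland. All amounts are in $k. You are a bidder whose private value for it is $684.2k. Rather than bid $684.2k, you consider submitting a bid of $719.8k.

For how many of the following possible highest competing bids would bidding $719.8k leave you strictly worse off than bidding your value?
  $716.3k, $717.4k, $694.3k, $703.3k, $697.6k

The deviation hurts exactly when the highest competing bid lies strictly between $684.2k and $719.8k — overbidding then wins at a price above your value.
$716.3k: inside the interval → strictly worse (loss $32.1k).
$717.4k: inside the interval → strictly worse (loss $33.2k).
$694.3k: inside the interval → strictly worse (loss $10.1k).
$703.3k: inside the interval → strictly worse (loss $19.1k).
$697.6k: inside the interval → strictly worse (loss $13.4k).
Count: 5.

5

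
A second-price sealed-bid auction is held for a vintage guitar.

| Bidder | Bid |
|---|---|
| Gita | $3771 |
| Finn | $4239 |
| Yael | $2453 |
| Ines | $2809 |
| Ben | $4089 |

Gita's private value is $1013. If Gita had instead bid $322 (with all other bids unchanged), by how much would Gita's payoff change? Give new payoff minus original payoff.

The highest bid among the other bidders is $4239; Gita's bid doesn't change that.
Original bid $3771: Gita is not highest (top rival bid is $4239); payoff $0.
Alternative bid $322: Gita is not highest (top rival bid is $4239); payoff $0.
Change in payoff = $0 − ($0) = $0.

$0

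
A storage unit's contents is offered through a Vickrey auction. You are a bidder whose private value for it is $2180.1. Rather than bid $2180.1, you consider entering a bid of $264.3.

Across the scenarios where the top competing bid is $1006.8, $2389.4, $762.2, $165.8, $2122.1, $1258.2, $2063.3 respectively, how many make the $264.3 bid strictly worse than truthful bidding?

5

The deviation hurts exactly when the highest competing bid lies strictly between $264.3 and $2180.1 — underbidding then forfeits a profitable win.
$1006.8: inside the interval → strictly worse (loss $1173.3).
$2389.4: above both → same outcome either way.
$762.2: inside the interval → strictly worse (loss $1417.9).
$165.8: below both → same outcome either way.
$2122.1: inside the interval → strictly worse (loss $58).
$1258.2: inside the interval → strictly worse (loss $921.9).
$2063.3: inside the interval → strictly worse (loss $116.8).
Count: 5.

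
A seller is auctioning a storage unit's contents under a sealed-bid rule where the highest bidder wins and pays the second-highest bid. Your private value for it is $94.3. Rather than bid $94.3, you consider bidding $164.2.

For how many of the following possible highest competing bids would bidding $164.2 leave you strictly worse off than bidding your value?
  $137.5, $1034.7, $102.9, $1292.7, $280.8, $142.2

The deviation hurts exactly when the highest competing bid lies strictly between $94.3 and $164.2 — overbidding then wins at a price above your value.
$137.5: inside the interval → strictly worse (loss $43.2).
$1034.7: above both → same outcome either way.
$102.9: inside the interval → strictly worse (loss $8.6).
$1292.7: above both → same outcome either way.
$280.8: above both → same outcome either way.
$142.2: inside the interval → strictly worse (loss $47.9).
Count: 3.

3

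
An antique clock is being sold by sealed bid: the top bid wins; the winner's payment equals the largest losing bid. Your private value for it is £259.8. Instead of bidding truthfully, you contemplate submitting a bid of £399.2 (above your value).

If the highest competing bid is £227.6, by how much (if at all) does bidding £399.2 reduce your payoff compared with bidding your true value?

£0

Bidding your value £259.8: you win (since £259.8 > £227.6) and pay £227.6. Payoff £32.2.
Bidding £399.2: you win and pay £227.6. Payoff £259.8 − £227.6 = £32.2.
Difference = £32.2 − £32.2 = £0; both bids lead to the same outcome because the competing bid is below both your value and your alternative bid.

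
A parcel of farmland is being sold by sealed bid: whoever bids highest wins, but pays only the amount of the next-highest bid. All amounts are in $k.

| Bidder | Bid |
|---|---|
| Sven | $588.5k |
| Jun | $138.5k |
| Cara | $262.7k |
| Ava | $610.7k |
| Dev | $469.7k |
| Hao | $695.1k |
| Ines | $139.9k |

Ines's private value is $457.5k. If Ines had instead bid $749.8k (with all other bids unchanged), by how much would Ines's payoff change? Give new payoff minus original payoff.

The highest bid among the other bidders is $695.1k; Ines's bid doesn't change that.
Original bid $139.9k: Ines is not highest (top rival bid is $695.1k); payoff $0k.
Alternative bid $749.8k: Ines is highest, pays the top rival bid $695.1k; payoff $457.5k − $695.1k = −$237.6k.
Change in payoff = −$237.6k − ($0k) = −$237.6k.

−$237.6k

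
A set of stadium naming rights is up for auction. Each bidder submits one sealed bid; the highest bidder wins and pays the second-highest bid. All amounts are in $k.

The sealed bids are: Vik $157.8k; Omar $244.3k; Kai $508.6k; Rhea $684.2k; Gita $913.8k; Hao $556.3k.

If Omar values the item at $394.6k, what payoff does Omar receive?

Highest bid: Gita at $913.8k, so Gita wins.
Second-highest bid: Rhea at $684.2k — that is the price the winner pays.
Omar did not win, so Omar pays nothing and receives nothing: payoff $0k.

$0k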